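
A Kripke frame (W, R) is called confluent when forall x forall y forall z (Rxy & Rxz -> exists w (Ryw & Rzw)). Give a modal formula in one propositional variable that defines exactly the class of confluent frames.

A defining formula is ◇□s → □◇s (the .2 axiom).
Suppose ◇□s→□◇s is valid. Take Rxy, Rxz and set V(s)={w : Ryw}. Then □s at y so ◇□s at x, so □◇s at x, so ◇s at z, giving w with Rzw and Ryw.

◇□s → □◇s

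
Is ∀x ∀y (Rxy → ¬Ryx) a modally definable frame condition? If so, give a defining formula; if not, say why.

Not modally definable

Modal frame validity is preserved under surjective bounded morphisms.
The 3-cycle (worlds w0,w1,w2 with w0→w1→w2→w0) is asymmetric. Mapping every world to a single reflexive point • is a surjective bounded morphism, and the reflexive point is not asymmetric (R•• but asymmetry requires ¬R••).
Hence asymmetry is not modally definable.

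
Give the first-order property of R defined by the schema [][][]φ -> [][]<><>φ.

This is a Sahlqvist (Geach-type) schema ◇^0□^3φ → □^2◇^2φ.
Minimal-valuation argument: fix x; take any y with xR^0y and any z with xR^2z. Set V(φ) to the set of worlds R-reachable from y in exactly 3 steps. Then □^3φ holds at y, so the antecedent holds at x; validity forces ◇^2φ at z, giving a w with zR^2w and yR^3w.
First-order correspondent: forall x forall z (x R^2 z -> exists w (x R^3 w & z R^2 w)).

forall x forall z (x R^2 z -> exists w (x R^3 w & z R^2 w))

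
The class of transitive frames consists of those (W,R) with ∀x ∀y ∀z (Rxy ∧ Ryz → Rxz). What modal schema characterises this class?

The condition is transitivity. The 4 schema □p → □□p defines it.

□p → □□p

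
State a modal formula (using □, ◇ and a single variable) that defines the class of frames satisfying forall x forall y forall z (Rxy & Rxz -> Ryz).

◇r → □◇r

The condition is the Euclidean property. The 5 schema ◇r → □◇r defines it.
Suppose ◇r→□◇r is valid. Take Rxy, Rxz and set V(r)={y}. Then ◇r at x, so □◇r at x, so ◇r at z, so some w with Rzw has r; w=y, i.e. Rzy. By symmetry of the argument, Ryz.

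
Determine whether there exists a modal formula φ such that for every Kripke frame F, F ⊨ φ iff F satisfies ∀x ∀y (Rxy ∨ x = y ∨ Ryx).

No — not modally definable

If a class were modally definable it would be closed under disjoint unions (Goldblatt–Thomason).
Take 2 disjoint single-world reflexive frames: each is trivially connected, but their disjoint union has 2 worlds with no edge between distinct components, so it is not connected.
So the class is not modally definable.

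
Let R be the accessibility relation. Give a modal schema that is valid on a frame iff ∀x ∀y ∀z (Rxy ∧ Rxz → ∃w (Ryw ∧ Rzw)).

A defining formula is ◇□p → □◇p (the .2 axiom).
Suppose ◇□p→□◇p is valid. Take Rxy, Rxz and set V(p)={w : Ryw}. Then □p at y so ◇□p at x, so □◇p at x, so ◇p at z, giving w with Rzw and Ryw.

◇□p → □◇p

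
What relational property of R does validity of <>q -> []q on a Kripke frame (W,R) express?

partial functionality: forall x forall y forall z (Rxy & Rxz -> y = z)

Suppose ◇q→□q is valid. Take Rxy, Rxz and set V(q)={y}. Then ◇q at x, so □q at x, so q at z, i.e. z=y.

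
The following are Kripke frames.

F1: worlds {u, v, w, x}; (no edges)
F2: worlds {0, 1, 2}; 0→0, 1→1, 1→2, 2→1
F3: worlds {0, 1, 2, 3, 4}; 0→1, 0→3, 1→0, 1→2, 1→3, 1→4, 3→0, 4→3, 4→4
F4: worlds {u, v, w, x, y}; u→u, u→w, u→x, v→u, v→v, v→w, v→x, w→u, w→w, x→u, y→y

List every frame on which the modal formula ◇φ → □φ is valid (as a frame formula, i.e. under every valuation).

F1

Frame correspondent (Sahlqvist): ∀x ∀y ∀z (Rxy ∧ Rxz → y = z) — i.e. partial functionality.
F1: condition met.
F2: fails — 1 sees both 1 and 2.
F3: fails — 0 sees both 1 and 3.
F4: fails — u sees both u and w.
Valid on: F1.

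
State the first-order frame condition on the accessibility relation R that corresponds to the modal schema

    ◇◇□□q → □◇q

∀x ∀y ∀z ((xR²y ∧ xRz) → ∃w (yR²w ∧ zRw))

This is a Sahlqvist (Geach-type) schema ◇^2□^2q → □^1◇^1q.
Minimal-valuation argument: fix x; take any y with xR^2y and any z with xR^1z. Set V(q) to the set of worlds R-reachable from y in exactly 2 steps. Then □^2q holds at y, so the antecedent holds at x; validity forces ◇^1q at z, giving a w with zR^1w and yR^2w.
First-order correspondent: ∀x ∀y ∀z ((xR²y ∧ xRz) → ∃w (yR²w ∧ zRw)).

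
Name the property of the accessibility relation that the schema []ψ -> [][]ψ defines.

Suppose □ψ→□□ψ is valid. Take Rxy, Ryz and set V(ψ)={w : Rxw}. Then □ψ at x, so □□ψ at x, so □ψ at y, so ψ at z, i.e. Rxz.

transitivity: forall x forall y forall z (Rxy & Ryz -> Rxz)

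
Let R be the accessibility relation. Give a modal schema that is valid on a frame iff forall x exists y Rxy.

The condition is seriality. The D schema □s → ◇s defines it.
Suppose □s→◇s is valid. At any x set V(s)=W. Then □s at x, so ◇s at x, so x has a successor.

□s → ◇s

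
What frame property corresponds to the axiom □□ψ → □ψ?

Density

Suppose □□ψ→□ψ is valid. Take Rxy and set V(ψ)={w : xR²w}. Then □□ψ at x, so □ψ at x, so ψ at y, i.e. ∃z(Rxz∧Rzy).
Conversely, on a frame with density the schema holds at every world under every valuation.
So the correspondent is density.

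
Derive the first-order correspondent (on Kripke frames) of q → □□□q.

∀x ∀z (xR³z → ∃w (x = w ∧ z = w))

This is a Sahlqvist (Geach-type) schema ◇^0□^0q → □^3◇^0q.
First-order correspondent: ∀x ∀z (xR³z → ∃w (x = w ∧ z = w)).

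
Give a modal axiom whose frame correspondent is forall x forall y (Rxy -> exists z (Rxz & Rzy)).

□□s → □s

The condition is density. The C4 schema □□s → □s defines it.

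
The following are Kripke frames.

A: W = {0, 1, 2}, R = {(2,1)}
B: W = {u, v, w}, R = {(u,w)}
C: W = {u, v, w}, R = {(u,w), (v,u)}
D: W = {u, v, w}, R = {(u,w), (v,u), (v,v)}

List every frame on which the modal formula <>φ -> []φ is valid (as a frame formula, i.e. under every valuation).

A, B, C

The schema corresponds to partial functionality: forall x forall y forall z (Rxy & Rxz -> y = z).
A: ✓.
B: ✓.
C: ✓.
D: fails — v sees both u and v.
Valid on: A, B, C.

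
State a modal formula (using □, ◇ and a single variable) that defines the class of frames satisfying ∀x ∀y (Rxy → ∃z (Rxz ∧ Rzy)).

This is density; the standard corresponding axiom is C4: □□r → □r.
Suppose □□r→□r is valid. Take Rxy and set V(r)={w : xR²w}. Then □□r at x, so □r at x, so r at y, i.e. ∃z(Rxz∧Rzy).

□□r → □r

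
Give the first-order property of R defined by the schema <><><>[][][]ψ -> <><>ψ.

forall x forall y (x R^3 y -> exists w (y R^3 w & x R^2 w))

This is a Sahlqvist (Geach-type) schema ◇^3□^3ψ → □^0◇^2ψ.
Minimal-valuation argument: fix x; take any y with xR^3y and any z with xR^0z. Set V(ψ) to the set of worlds R-reachable from y in exactly 3 steps. Then □^3ψ holds at y, so the antecedent holds at x; validity forces ◇^2ψ at z, giving a w with zR^2w and yR^3w.
First-order correspondent: forall x forall y (x R^3 y -> exists w (y R^3 w & x R^2 w)).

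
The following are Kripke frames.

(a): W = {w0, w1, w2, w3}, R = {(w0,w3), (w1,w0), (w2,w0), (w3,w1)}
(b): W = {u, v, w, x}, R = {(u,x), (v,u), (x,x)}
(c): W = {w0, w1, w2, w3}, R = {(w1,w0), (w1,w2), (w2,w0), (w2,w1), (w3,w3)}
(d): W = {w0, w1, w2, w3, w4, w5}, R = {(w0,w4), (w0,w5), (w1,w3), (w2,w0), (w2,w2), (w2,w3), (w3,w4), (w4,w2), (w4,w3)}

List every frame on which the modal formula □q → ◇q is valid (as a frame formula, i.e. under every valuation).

This is the axiom for seriality; its first-order frame correspondent is ∀x ∃y Rxy.
(a): condition met.
(b): fails — world w has no successor.
(c): fails — world w0 has no successor.
(d): fails — world w5 has no successor.

(a)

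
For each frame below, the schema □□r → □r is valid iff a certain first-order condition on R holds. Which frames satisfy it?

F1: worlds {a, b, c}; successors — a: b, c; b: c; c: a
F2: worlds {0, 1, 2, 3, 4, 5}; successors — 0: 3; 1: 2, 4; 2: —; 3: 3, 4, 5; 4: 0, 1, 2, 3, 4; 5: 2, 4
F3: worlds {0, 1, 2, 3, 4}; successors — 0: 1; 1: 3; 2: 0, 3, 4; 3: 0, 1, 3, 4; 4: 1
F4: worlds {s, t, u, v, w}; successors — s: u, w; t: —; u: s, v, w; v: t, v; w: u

The schema corresponds to density: ∀x ∀y (Rxy → ∃z (Rxz ∧ Rzy)).
F1: fails — Rca but no z with Rcz and Rza.
F2: condition met.
F3: fails — R01 but no z with R0z and Rz1.
F4: fails — Rwu but no z with Rwz and Rzu.
Valid on: F2.

F2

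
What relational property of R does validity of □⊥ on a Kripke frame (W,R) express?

Emptiness of R

This is the Ver axiom.
Its frame correspondent is emptiness of R — ∀x ∀y ¬Rxy.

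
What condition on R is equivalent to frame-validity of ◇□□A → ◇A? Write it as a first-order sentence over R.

∀x ∀y (xRy → ∃w (yR²w ∧ xRw))

This is a Sahlqvist (Geach-type) schema ◇^1□^2A → □^0◇^1A.
First-order correspondent: ∀x ∀y (xRy → ∃w (yR²w ∧ xRw)).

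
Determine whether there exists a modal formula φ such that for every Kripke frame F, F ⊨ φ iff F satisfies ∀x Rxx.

Yes: it is reflexivity, defined by the T schema □r → r.
Suppose □r→r is valid. At any x set V(r)={w : Rxw}. Then □r holds at x, so r holds at x, i.e. Rxx.

Yes, by □r → r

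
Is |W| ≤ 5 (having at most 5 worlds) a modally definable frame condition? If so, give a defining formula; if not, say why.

No

If a class were modally definable it would be closed under disjoint unions (Goldblatt–Thomason).
Any modal formula valid on each of 6 disjoint one-world frames is valid on their disjoint union (validity is preserved under disjoint unions). Each one-world frame has |W|=1≤5, but the union has |W|=6.
Hence having at most 5 worlds is not modally definable.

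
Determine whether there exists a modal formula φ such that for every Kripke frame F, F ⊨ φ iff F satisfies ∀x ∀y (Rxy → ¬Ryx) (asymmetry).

Modal frame validity is preserved under surjective bounded morphisms.
The 5-cycle (worlds 0,1,2,3,4 with 0→1→2→3→4→0) is asymmetric. Mapping every world to a single reflexive point • is a surjective bounded morphism, and the reflexive point is not asymmetric (R•• but asymmetry requires ¬R••).
So the class is not modally definable.

No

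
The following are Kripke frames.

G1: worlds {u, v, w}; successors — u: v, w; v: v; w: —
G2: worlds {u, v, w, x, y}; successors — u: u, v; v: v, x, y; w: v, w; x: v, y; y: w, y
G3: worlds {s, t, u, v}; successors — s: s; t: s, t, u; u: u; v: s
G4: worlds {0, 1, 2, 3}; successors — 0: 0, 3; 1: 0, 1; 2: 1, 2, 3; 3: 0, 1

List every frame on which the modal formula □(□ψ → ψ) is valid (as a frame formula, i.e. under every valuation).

G3

This is the axiom for shift-reflexivity; its first-order frame correspondent is ∀x ∀y (Rxy → Ryy).
G1: fails — Ruw but not Rww.
G2: fails — Rvx but not Rxx.
G3: condition met.
G4: fails — R23 but not R33.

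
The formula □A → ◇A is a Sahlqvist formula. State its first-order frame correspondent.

Suppose □A→◇A is valid. At any x set V(A)=W. Then □A at x, so ◇A at x, so x has a successor.
Conversely, any frame satisfying ∀x ∃y Rxy validates the schema.
So the correspondent is seriality.

Seriality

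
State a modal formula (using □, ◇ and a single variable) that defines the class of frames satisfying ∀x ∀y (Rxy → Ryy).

□(□s → s)

This is shift-reflexivity; the standard corresponding axiom is T□: □(□s → s).
Suppose □(□s→s) is valid. Take Rxy and set V(s)={w : Ryw}. Then at y, □s holds; since □(□s→s) at x, □s→s at y, so s at y, i.e. Ryy.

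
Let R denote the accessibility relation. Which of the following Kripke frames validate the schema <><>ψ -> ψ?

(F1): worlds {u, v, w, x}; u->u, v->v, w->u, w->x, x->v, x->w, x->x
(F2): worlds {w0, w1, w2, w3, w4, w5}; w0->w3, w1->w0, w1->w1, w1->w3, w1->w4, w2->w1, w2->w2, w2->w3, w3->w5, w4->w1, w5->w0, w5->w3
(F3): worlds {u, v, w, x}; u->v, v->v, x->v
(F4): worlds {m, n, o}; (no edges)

This is the axiom for a generalized confluence (Geach) condition; its first-order frame correspondent is forall x forall y (x R^2 y -> exists w (y = w & x = w)).
(F1): fails — wR²u but u ≠ w.
(F2): fails — w0R²w5 but w5 ≠ w0.
(F3): fails — uR²v but v ≠ u.
(F4): ✓.

(F4)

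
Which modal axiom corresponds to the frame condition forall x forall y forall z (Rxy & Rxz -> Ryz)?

◇r → □◇r

This is the Euclidean property; the standard corresponding axiom is 5: ◇r → □◇r.
Suppose ◇r→□◇r is valid. Take Rxy, Rxz and set V(r)={y}. Then ◇r at x, so □◇r at x, so ◇r at z, so some w with Rzw has r; w=y, i.e. Rzy. By symmetry of the argument, Ryz.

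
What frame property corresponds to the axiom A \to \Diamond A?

reflexivity: \forall x Rxx

This is a form of the T axiom.
Its frame correspondent is reflexivity — \forall x Rxx.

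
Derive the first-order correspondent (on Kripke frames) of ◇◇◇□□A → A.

∀x ∀y (xR³y → ∃w (yR²w ∧ x = w))

This is a Sahlqvist (Geach-type) schema ◇^3□^2A → □^0◇^0A.
Minimal-valuation argument: fix x; take any y with xR^3y and any z with xR^0z. Set V(A) to the set of worlds R-reachable from y in exactly 2 steps. Then □^2A holds at y, so the antecedent holds at x; validity forces ◇^0A at z, giving a w with zR^0w and yR^2w.
First-order correspondent: ∀x ∀y (xR³y → ∃w (yR²w ∧ x = w)).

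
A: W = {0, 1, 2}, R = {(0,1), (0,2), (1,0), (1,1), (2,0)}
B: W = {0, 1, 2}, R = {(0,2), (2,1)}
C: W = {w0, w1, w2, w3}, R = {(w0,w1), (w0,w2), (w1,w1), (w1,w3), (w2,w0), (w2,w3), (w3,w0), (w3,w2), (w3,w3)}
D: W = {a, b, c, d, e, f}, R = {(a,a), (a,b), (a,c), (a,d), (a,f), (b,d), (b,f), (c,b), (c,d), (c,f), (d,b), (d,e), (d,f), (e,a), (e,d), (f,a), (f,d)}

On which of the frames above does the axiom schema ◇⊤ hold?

A, C, D

This is the axiom for seriality; its first-order frame correspondent is ∀x ∃y Rxy.
A: satisfies the condition.
B: fails — world 1 has no successor.
C: satisfies the condition.
D: satisfies the condition.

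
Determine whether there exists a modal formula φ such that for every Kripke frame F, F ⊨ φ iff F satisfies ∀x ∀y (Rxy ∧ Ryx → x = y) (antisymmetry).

Not modally definable

Modal frame validity is preserved under surjective bounded morphisms.
The 4-cycle (worlds s,t,u,v with s→t→u→v→s) is antisymmetric. Sending even-indexed worlds to • and odd-indexed worlds to ∘ is a surjective bounded morphism onto the two-world frame with •↔∘, which is not antisymmetric.
Hence antisymmetry is not modally definable.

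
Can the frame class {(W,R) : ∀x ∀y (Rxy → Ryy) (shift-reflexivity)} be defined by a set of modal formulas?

Yes, by □(□p → p)

This is a Sahlqvist condition; the T□ axiom □(□p → p) defines it.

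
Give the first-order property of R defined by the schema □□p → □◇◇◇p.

This is a Sahlqvist (Geach-type) schema ◇^0□^2p → □^1◇^3p.
Minimal-valuation argument: fix x; take any y with xR^0y and any z with xR^1z. Set V(p) to the set of worlds R-reachable from y in exactly 2 steps. Then □^2p holds at y, so the antecedent holds at x; validity forces ◇^3p at z, giving a w with zR^3w and yR^2w.
First-order correspondent: ∀x ∀z (xRz → ∃w (xR²w ∧ zR³w)).

∀x ∀z (xRz → ∃w (xR²w ∧ zR³w))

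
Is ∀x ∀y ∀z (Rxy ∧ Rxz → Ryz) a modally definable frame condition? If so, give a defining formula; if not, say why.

Yes — defined by ◇q → □◇q

The condition is the Euclidean property. A defining modal formula is ◇q → □◇q.
Suppose ◇q→□◇q is valid. Take Rxy, Rxz and set V(q)={y}. Then ◇q at x, so □◇q at x, so ◇q at z, so some w with Rzw has q; w=y, i.e. Rzy. By symmetry of the argument, Ryz.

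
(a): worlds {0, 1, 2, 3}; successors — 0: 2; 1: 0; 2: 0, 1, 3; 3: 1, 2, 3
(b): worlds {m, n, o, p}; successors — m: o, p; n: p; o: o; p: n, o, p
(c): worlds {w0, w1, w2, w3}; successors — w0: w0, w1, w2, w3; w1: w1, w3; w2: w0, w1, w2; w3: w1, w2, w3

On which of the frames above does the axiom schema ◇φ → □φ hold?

The schema corresponds to partial functionality: ∀x ∀y ∀z (Rxy ∧ Rxz → y = z).
(a): fails — 2 sees both 0 and 1.
(b): fails — m sees both o and p.
(c): fails — w0 sees both w0 and w1.
Valid on no frame.

none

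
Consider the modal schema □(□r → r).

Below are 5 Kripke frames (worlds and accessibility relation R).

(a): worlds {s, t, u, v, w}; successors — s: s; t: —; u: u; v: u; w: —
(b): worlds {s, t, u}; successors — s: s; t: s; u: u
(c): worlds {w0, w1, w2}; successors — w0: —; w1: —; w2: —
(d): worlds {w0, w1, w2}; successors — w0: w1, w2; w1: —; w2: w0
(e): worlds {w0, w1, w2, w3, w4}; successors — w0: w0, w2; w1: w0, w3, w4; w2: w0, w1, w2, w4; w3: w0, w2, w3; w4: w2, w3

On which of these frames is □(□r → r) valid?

(a), (b), (c)

This is the axiom for shift-reflexivity; its first-order frame correspondent is ∀x ∀y (Rxy → Ryy).
(a): satisfies the condition.
(b): satisfies the condition.
(c): satisfies the condition.
(d): fails — Rw0w1 but not Rw1w1.
(e): fails — Rw2w4 but not Rw4w4.
Valid on: (a), (b), (c).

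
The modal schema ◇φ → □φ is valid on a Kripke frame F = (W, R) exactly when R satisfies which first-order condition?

Suppose ◇φ→□φ is valid. Take Rxy, Rxz and set V(φ)={y}. Then ◇φ at x, so □φ at x, so φ at z, i.e. z=y.
Conversely, any frame satisfying ∀x ∀y ∀z (Rxy ∧ Rxz → y = z) validates the schema.
So the correspondent is partial functionality.

partial functionality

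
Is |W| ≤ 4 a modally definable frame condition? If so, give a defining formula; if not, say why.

Any modally definable frame class is closed under disjoint unions.
Any modal formula valid on each of 5 disjoint one-world frames is valid on their disjoint union (validity is preserved under disjoint unions). Each one-world frame has |W|=1≤4, but the union has |W|=5.
Hence having at most 4 worlds is not modally definable.

Not definable by any modal formula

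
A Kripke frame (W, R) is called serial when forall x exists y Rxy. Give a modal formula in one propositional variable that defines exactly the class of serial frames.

□r → ◇r

The condition is seriality. The D schema □r → ◇r defines it.
Suppose □r→◇r is valid. At any x set V(r)=W. Then □r at x, so ◇r at x, so x has a successor.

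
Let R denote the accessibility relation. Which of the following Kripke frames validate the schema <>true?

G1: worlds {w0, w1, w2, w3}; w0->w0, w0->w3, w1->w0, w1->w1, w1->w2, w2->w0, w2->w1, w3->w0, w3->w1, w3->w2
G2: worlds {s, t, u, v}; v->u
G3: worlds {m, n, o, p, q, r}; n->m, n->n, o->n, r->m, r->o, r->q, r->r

Frame correspondent (Sahlqvist): forall x exists y Rxy — i.e. seriality.
G1: satisfies the condition.
G2: fails — world s has no successor.
G3: fails — world m has no successor.
Valid on: G1.

G1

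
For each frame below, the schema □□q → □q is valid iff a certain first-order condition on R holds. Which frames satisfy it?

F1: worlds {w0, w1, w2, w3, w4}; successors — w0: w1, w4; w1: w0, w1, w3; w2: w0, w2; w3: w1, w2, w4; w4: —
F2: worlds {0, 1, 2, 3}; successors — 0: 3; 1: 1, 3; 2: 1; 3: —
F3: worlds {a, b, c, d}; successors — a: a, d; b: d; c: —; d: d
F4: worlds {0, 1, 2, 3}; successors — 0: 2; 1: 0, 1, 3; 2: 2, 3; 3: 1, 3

The schema corresponds to density: ∀x ∀y (Rxy → ∃z (Rxz ∧ Rzy)).
F1: fails — Rw0w4 but no z with Rw0z and Rzw4.
F2: fails — R03 but no z with R0z and Rz3.
F3: holds.
F4: holds.
Valid on: F3, F4.

F3, F4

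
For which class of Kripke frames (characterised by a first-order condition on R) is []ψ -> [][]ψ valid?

Transitivity

Suppose □ψ→□□ψ is valid. Take Rxy, Ryz and set V(ψ)={w : Rxw}. Then □ψ at x, so □□ψ at x, so □ψ at y, so ψ at z, i.e. Rxz.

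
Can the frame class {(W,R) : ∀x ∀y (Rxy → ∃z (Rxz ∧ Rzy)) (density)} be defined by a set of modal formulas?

The condition is density. A defining modal formula is □□p → □p.
Suppose □□p→□p is valid. Take Rxy and set V(p)={w : xR²w}. Then □□p at x, so □p at x, so p at y, i.e. ∃z(Rxz∧Rzy).

Definable; □□p → □p defines it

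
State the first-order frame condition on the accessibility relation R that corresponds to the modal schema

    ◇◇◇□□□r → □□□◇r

This is a Sahlqvist (Geach-type) schema ◇^3□^3r → □^3◇^1r.
Minimal-valuation argument: fix x; take any y with xR^3y and any z with xR^3z. Set V(r) to the set of worlds R-reachable from y in exactly 3 steps. Then □^3r holds at y, so the antecedent holds at x; validity forces ◇^1r at z, giving a w with zR^1w and yR^3w.
First-order correspondent: ∀x ∀y ∀z ((xR³y ∧ xR³z) → ∃w (yR³w ∧ zRw)).

∀x ∀y ∀z ((xR³y ∧ xR³z) → ∃w (yR³w ∧ zRw))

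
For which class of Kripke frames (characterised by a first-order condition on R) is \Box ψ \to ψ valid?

reflexivity

Suppose □ψ→ψ is valid. At any x set V(ψ)={w : Rxw}. Then □ψ holds at x, so ψ holds at x, i.e. Rxx.
The converse is a direct semantic check.
Frame condition: \forall x Rxx.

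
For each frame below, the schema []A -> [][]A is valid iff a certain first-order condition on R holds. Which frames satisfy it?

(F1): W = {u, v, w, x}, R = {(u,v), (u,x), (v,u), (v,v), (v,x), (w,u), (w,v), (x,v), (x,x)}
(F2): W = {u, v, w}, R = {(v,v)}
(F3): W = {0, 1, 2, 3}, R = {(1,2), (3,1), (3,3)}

(F2)

Frame correspondent (Sahlqvist): forall x forall y forall z (Rxy & Ryz -> Rxz) — i.e. transitivity.
(F1): fails — Ruv and Rvu but not Ruu.
(F2): satisfies the condition.
(F3): fails — R31 and R12 but not R32.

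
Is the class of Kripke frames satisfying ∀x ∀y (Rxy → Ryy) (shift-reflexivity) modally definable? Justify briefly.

The condition is shift-reflexivity. A defining modal formula is □(□r → r).
Suppose □(□r→r) is valid. Take Rxy and set V(r)={w : Ryw}. Then at y, □r holds; since □(□r→r) at x, □r→r at y, so r at y, i.e. Ryy.

Yes — defined by □(□r → r)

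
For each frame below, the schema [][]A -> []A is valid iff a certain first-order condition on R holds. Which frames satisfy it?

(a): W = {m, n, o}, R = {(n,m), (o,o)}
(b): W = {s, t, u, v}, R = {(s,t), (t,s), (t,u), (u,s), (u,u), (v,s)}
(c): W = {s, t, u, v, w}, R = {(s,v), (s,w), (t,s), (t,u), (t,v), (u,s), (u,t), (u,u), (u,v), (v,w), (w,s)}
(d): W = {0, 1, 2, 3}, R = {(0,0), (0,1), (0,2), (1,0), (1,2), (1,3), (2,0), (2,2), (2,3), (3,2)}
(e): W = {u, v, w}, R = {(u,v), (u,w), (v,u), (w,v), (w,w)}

This is the axiom for density; its first-order frame correspondent is forall x forall y (Rxy -> exists z (Rxz & Rzy)).
(a): fails — Rnm but no z with Rnz and Rzm.
(b): fails — Rvs but no z with Rvz and Rzs.
(c): fails — Rvw but no z with Rvz and Rzw.
(d): condition met.
(e): fails — Rvu but no z with Rvz and Rzu.

(d)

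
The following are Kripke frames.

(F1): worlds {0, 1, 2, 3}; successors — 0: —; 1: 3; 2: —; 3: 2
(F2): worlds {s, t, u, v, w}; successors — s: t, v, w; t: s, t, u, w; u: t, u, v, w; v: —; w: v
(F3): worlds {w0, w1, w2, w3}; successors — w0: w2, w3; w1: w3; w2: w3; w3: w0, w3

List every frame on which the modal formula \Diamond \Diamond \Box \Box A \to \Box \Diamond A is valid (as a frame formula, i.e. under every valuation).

Frame correspondent (Sahlqvist): \forall x \forall y \forall z ((x R^2 y \wedge xRz) \to \exists w (y R^2 w \wedge zRw)) — i.e. a generalized confluence (Geach) condition.
(F1): fails — 1R²2, 1R3 but no w with 2R²w and 3Rw.
(F2): fails — sR²s, sRv but no w* with sR²w* and vRw*.
(F3): holds.

(F3)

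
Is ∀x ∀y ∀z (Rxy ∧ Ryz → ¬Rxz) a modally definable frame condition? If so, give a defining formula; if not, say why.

Not modally definable

Modal frame validity is preserved under surjective bounded morphisms.
The 7-cycle (worlds s,t,u,v,w,x,y with s→t→u→v→w→x→y→s) is intransitive. Mapping every world to a single reflexive point • is a surjective bounded morphism; the reflexive point is not intransitive (R••∧R•• but R••).
Hence intransitivity is not modally definable.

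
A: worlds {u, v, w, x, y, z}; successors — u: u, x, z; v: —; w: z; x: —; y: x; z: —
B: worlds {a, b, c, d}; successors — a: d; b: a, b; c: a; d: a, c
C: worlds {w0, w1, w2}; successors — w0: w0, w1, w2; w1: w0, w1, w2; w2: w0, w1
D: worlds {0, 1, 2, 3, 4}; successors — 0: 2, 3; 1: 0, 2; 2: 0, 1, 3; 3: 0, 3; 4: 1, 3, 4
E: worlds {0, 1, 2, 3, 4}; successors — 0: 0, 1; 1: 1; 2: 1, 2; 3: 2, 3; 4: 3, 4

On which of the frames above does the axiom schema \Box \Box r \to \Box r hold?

The schema corresponds to density: \forall x \forall y (Rxy \to \exists z (Rxz \wedge Rzy)).
A: fails — Ryx but no t with Ryt and Rtx.
B: fails — Rdc but no z with Rdz and Rzc.
C: holds.
D: fails — R02 but no z with R0z and Rz2.
E: holds.
Valid on: C, E.

C, E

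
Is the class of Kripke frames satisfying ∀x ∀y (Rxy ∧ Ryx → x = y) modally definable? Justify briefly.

Not definable by any modal formula

Modal frame validity is preserved under surjective bounded morphisms.
The 4-cycle (worlds 0,1,2,3 with 0→1→2→3→0) is antisymmetric. Sending even-indexed worlds to • and odd-indexed worlds to ∘ is a surjective bounded morphism onto the two-world frame with •↔∘, which is not antisymmetric.
So no modal formula (or set of formulas) defines exactly the antisymmetric frames.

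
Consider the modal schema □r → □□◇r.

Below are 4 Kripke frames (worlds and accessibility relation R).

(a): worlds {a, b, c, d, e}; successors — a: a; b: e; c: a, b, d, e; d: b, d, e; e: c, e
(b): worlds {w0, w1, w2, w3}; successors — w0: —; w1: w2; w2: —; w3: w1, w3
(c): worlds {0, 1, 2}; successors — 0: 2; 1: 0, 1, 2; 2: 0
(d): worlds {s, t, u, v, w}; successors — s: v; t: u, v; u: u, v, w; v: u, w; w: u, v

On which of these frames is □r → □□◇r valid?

Frame correspondent (Sahlqvist): ∀x ∀z (xR²z → ∃w (xRw ∧ zRw)) — i.e. a generalized confluence (Geach) condition.
(a): fails — eR²a but no w with eRw and aRw.
(b): fails — w3R²w1 but no w with w3Rw and w1Rw.
(c): condition met.
(d): condition met.

(c), (d)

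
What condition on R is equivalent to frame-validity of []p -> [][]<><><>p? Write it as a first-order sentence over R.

This is a Sahlqvist (Geach-type) schema ◇^0□^1p → □^2◇^3p.
First-order correspondent: forall x forall z (x R^2 z -> exists w (xRw & z R^3 w)).

forall x forall z (x R^2 z -> exists w (xRw & z R^3 w))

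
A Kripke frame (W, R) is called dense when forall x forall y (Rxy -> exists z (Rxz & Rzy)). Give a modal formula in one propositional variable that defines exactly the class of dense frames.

A defining formula is □□p → □p (the C4 axiom).
Suppose □□p→□p is valid. Take Rxy and set V(p)={w : xR²w}. Then □□p at x, so □p at x, so p at y, i.e. ∃z(Rxz∧Rzy).

□□p → □p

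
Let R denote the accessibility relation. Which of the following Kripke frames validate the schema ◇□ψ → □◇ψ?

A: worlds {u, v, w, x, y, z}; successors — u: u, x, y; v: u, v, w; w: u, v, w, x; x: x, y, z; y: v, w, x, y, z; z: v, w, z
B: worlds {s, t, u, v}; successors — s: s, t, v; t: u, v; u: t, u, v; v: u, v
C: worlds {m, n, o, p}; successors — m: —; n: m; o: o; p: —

The schema corresponds to convergence: ∀x ∀y ∀z (Rxy ∧ Rxz → ∃w (Ryw ∧ Rzw)).
A: fails — Rwx and Rwv but x and v have no common successor.
B: condition met.
C: fails — Rnm and Rnm but m and m have no common successor.
Valid on: B.

B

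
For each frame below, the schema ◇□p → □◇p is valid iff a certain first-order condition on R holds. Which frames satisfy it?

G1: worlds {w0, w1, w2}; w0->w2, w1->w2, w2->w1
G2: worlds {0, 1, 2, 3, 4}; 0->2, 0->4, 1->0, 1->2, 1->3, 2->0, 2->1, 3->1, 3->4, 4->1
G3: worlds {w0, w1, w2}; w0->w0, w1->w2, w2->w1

G1, G3

Frame correspondent (Sahlqvist): ∀x ∀y ∀z (Rxy ∧ Rxz → ∃w (Ryw ∧ Rzw)) — i.e. convergence.
G1: condition met.
G2: fails — R10 and R12 but 0 and 2 have no common successor.
G3: condition met.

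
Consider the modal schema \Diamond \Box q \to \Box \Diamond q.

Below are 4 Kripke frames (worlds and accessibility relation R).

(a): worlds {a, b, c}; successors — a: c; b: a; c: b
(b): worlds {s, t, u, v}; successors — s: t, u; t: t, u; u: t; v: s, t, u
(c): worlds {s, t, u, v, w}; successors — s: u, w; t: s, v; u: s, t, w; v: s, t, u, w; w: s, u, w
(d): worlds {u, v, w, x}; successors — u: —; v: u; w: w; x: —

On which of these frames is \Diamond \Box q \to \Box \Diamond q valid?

(a), (b)

Frame correspondent (Sahlqvist): \forall x \forall y \forall z (Rxy \wedge Rxz \to \exists w (Ryw \wedge Rzw)) — i.e. convergence.
(a): condition met.
(b): condition met.
(c): fails — Rut and Rus but t and s have no common successor.
(d): fails — Rvu and Rvu but u and u have no common successor.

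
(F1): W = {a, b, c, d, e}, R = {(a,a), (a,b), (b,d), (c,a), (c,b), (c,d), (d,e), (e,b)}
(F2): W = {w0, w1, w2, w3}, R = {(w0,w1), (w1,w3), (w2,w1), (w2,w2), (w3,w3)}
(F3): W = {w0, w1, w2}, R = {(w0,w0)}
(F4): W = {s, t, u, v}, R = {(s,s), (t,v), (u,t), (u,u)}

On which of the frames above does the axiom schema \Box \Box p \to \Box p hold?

(F3)

Frame correspondent (Sahlqvist): \forall x \forall y (Rxy \to \exists z (Rxz \wedge Rzy)) — i.e. density.
(F1): fails — Reb but no z with Rez and Rzb.
(F2): fails — Rw0w1 but no z with Rw0z and Rzw1.
(F3): condition met.
(F4): fails — Rtv but no z with Rtz and Rzv.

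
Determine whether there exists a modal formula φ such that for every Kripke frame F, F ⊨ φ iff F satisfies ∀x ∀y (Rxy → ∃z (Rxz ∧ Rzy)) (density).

Definable; □□q → □q defines it

The condition is density. A defining modal formula is □□q → □q.
Suppose □□q→□q is valid. Take Rxy and set V(q)={w : xR²w}. Then □□q at x, so □q at x, so q at y, i.e. ∃z(Rxz∧Rzy).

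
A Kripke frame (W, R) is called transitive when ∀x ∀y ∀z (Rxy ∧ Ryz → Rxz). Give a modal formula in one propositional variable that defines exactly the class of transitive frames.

This is transitivity; the standard corresponding axiom is 4: □q → □□q.

□q → □□q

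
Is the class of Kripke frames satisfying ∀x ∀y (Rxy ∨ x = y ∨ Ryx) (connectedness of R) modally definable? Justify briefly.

Any modally definable frame class is closed under disjoint unions.
Take 4 disjoint single-world reflexive frames: each is trivially connected, but their disjoint union has 4 worlds with no edge between distinct components, so it is not connected.
So the class is not modally definable.

Not modally definable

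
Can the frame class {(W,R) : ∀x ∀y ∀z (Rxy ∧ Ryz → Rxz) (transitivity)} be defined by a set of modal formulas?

Yes — defined by □p → □□p

This is a Sahlqvist condition; the 4 axiom □p → □□p defines it.
Suppose □p→□□p is valid. Take Rxy, Ryz and set V(p)={w : Rxw}. Then □p at x, so □□p at x, so □p at y, so p at z, i.e. Rxz.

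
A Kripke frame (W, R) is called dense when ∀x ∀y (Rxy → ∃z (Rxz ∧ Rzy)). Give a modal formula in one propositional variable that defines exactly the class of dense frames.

The condition is density. The C4 schema □□ψ → □ψ defines it.
Suppose □□ψ→□ψ is valid. Take Rxy and set V(ψ)={w : xR²w}. Then □□ψ at x, so □ψ at x, so ψ at y, i.e. ∃z(Rxz∧Rzy).

□□ψ → □ψ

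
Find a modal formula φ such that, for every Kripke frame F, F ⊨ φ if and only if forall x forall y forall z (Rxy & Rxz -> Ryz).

A defining formula is ◇ψ → □◇ψ (the 5 axiom).

◇ψ → □◇ψ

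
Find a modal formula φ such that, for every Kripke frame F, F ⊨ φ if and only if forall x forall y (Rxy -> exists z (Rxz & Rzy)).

The condition is density. The C4 schema □□p → □p defines it.
Suppose □□p→□p is valid. Take Rxy and set V(p)={w : xR²w}. Then □□p at x, so □p at x, so p at y, i.e. ∃z(Rxz∧Rzy).

□□p → □p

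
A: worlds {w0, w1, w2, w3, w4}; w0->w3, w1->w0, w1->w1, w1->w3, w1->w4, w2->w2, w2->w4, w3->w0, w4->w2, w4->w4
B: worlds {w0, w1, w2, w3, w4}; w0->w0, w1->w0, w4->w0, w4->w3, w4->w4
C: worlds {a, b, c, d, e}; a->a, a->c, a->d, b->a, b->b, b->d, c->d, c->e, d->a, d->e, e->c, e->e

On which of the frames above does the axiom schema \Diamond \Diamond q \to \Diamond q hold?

B

The schema corresponds to a generalized confluence (Geach) condition: \forall x \forall y (x R^2 y \to \exists w (y = w \wedge xRw)).
A: fails — w0R²w0 but no w with w0=w and w0Rw.
B: holds.
C: fails — aR²e but no w with e=w and aRw.
Valid on: B.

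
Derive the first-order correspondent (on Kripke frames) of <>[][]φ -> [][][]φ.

forall x forall y forall z ((xRy & x R^3 z) -> exists w (y R^2 w & z = w))

This is a Sahlqvist (Geach-type) schema ◇^1□^2φ → □^3◇^0φ.
Minimal-valuation argument: fix x; take any y with xR^1y and any z with xR^3z. Set V(φ) to the set of worlds R-reachable from y in exactly 2 steps. Then □^2φ holds at y, so the antecedent holds at x; validity forces ◇^0φ at z, giving a w with zR^0w and yR^2w.
First-order correspondent: forall x forall y forall z ((xRy & x R^3 z) -> exists w (y R^2 w & z = w)).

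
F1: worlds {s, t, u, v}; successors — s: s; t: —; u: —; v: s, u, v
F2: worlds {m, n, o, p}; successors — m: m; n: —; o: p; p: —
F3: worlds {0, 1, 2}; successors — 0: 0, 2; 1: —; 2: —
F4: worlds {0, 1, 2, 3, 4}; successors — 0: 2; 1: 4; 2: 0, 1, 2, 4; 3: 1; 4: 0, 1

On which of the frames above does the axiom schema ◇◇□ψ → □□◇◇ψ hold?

Frame correspondent (Sahlqvist): ∀x ∀y ∀z ((xR²y ∧ xR²z) → ∃w (yRw ∧ zR²w)) — i.e. a generalized confluence (Geach) condition.
F1: fails — vR²s, vR²u but no w with sRw and uR²w.
F2: condition met.
F3: fails — 0R²0, 0R²2 but no w with 0Rw and 2R²w.
F4: fails — 0R²0, 0R²1 but no w with 0Rw and 1R²w.

F2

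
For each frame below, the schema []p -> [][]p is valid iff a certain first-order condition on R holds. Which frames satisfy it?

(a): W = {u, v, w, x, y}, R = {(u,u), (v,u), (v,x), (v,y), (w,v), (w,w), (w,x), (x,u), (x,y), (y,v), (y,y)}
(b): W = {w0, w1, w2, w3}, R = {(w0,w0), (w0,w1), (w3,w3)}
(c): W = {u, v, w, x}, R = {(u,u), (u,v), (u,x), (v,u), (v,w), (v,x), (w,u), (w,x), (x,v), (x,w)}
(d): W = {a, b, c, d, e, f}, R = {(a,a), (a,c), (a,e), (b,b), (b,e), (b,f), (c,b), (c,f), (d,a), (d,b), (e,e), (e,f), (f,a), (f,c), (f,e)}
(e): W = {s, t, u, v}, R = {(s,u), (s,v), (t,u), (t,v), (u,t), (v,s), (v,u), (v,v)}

(b)

This is the axiom for transitivity; its first-order frame correspondent is forall x forall y forall z (Rxy & Ryz -> Rxz).
(a): fails — Rwx and Rxu but not Rwu.
(b): satisfies the condition.
(c): fails — Ruv and Rvw but not Ruw.
(d): fails — Rcf and Rfc but not Rcc.
(e): fails — Rtv and Rvs but not Rts.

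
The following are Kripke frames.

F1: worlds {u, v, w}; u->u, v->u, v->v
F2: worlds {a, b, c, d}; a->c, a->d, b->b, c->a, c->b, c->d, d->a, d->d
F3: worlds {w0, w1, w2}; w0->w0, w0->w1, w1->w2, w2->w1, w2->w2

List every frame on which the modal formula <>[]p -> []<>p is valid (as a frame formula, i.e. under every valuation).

F1

The schema corresponds to convergence: forall x forall y forall z (Rxy & Rxz -> exists w (Ryw & Rzw)).
F1: ✓.
F2: fails — Rcd and Rcb but d and b have no common successor.
F3: fails — Rw0w1 and Rw0w0 but w1 and w0 have no common successor.
Valid on: F1.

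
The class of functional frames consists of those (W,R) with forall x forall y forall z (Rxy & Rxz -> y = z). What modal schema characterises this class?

The condition is partial functionality. The CD schema ◇p → □p defines it.
Suppose ◇p→□p is valid. Take Rxy, Rxz and set V(p)={y}. Then ◇p at x, so □p at x, so p at z, i.e. z=y.

◇p → □p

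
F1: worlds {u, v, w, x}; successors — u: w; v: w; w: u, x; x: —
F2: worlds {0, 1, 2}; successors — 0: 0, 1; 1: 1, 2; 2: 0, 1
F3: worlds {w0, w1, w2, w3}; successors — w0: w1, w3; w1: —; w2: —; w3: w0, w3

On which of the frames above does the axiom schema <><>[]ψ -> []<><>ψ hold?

F2

This is the axiom for a generalized confluence (Geach) condition; its first-order frame correspondent is forall x forall y forall z ((x R^2 y & xRz) -> exists w (yRw & z R^2 w)).
F1: fails — uR²x, uRw but no t with xRt and wR²t.
F2: condition met.
F3: fails — w0R²w0, w0Rw1 but no w with w0Rw and w1R²w.
Valid on: F2.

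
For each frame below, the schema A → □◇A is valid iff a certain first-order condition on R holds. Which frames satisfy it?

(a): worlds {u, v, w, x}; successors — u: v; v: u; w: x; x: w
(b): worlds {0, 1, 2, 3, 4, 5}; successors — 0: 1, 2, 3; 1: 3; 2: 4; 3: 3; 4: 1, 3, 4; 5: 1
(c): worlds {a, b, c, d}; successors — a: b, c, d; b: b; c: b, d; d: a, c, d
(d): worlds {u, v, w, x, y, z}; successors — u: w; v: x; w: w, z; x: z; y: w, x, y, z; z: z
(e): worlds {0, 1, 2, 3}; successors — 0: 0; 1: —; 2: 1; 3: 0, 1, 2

Frame correspondent (Sahlqvist): ∀x ∀y (Rxy → Ryx) — i.e. symmetry.
(a): ✓.
(b): fails — R02 but not R20.
(c): fails — Rab but not Rba.
(d): fails — Ryx but not Rxy.
(e): fails — R32 but not R23.
Valid on: (a).

(a)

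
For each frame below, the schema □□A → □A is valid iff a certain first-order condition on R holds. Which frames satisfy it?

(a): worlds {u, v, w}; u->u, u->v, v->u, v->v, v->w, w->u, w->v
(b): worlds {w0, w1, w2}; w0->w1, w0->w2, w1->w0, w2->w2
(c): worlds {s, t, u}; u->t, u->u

(a), (c)

Frame correspondent (Sahlqvist): ∀x ∀y (Rxy → ∃z (Rxz ∧ Rzy)) — i.e. density.
(a): ✓.
(b): fails — Rw0w1 but no z with Rw0z and Rzw1.
(c): ✓.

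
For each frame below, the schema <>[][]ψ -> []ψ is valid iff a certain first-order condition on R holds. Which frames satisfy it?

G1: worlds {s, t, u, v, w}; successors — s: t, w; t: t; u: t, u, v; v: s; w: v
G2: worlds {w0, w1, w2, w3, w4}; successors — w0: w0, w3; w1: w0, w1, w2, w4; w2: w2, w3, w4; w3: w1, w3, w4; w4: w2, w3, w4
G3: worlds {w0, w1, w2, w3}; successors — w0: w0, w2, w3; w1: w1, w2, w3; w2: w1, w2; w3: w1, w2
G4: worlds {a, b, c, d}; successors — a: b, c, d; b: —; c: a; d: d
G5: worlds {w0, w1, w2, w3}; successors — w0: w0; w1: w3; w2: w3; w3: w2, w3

The schema corresponds to a generalized confluence (Geach) condition: forall x forall y forall z ((xRy & xRz) -> exists w (y R^2 w & z = w)).
G1: fails — sRt, sRw but no w* with tR²w* and w=w*.
G2: fails — w1Rw0, w1Rw2 but no w with w0R²w and w2=w.
G3: fails — w0Rw2, w0Rw0 but no w with w2R²w and w0=w.
G4: fails — aRb, aRb but no w with bR²w and b=w.
G5: holds.

G5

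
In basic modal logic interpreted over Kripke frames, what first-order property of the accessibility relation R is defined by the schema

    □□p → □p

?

Density

Suppose □□p→□p is valid. Take Rxy and set V(p)={w : xR²w}. Then □□p at x, so □p at x, so p at y, i.e. ∃z(Rxz∧Rzy).
Conversely, on a frame with density the schema holds at every world under every valuation.
So the correspondent is density.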